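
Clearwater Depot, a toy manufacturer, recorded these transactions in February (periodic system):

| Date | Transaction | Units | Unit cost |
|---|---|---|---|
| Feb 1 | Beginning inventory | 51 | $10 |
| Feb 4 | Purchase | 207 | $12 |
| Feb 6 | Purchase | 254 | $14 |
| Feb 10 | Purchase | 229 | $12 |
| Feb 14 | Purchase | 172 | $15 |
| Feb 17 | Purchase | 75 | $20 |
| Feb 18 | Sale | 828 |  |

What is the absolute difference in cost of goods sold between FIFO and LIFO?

FIFO COGS: 51 @ $10 + 207 @ $12 + 254 @ $14 + 229 @ $12 + 87 @ $15 = $10,603
LIFO COGS: 75 @ $20 + 172 @ $15 + 229 @ $12 + 254 @ $14 + 98 @ $12 = $11,560
Difference = |$10,603 − $11,560| = $957

$957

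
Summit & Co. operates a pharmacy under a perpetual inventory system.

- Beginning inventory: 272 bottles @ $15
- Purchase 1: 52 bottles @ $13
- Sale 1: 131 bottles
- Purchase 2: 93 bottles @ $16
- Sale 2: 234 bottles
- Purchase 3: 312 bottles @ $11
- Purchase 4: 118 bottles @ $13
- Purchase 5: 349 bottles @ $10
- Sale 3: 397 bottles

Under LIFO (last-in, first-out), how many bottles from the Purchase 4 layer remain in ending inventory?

70

Sale 1 (131) [LIFO — newest first]: 52 @ $13 + 79 @ $15 = $1,861
Sale 2 (234) [LIFO — newest first]: 93 @ $16 + 141 @ $15 = $3,603
Sale 3 (397) [LIFO — newest first]: 349 @ $10 + 48 @ $13 = $4,114
Total COGS = $1,861 + $3,603 + $4,114 = $9,578
Ending inventory: 52 @ $15 + 312 @ $11 + 70 @ $13 = $5,122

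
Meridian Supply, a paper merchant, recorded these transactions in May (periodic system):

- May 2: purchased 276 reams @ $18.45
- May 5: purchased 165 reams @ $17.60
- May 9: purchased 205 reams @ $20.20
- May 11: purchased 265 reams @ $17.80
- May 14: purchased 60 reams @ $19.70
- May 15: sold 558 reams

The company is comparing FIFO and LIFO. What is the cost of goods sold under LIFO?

FIFO COGS: 276 @ $18.45 + 165 @ $17.60 + 117 @ $20.20 = $10,359.60
LIFO COGS: 60 @ $19.70 + 265 @ $17.80 + 205 @ $20.20 + 28 @ $17.60 = $10,532.80

COGS = $10,532.80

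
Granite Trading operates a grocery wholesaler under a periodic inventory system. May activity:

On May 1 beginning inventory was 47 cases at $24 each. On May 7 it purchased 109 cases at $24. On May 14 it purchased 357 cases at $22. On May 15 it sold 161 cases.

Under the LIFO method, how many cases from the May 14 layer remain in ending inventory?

May 15, 161 sold [LIFO — newest first]: 161 @ $22 = $3,542
Ending inventory: 47 @ $24 + 109 @ $24 + 196 @ $22 = $8,056
Check: goods available $11,598 = COGS $3,542 + ending $8,056

196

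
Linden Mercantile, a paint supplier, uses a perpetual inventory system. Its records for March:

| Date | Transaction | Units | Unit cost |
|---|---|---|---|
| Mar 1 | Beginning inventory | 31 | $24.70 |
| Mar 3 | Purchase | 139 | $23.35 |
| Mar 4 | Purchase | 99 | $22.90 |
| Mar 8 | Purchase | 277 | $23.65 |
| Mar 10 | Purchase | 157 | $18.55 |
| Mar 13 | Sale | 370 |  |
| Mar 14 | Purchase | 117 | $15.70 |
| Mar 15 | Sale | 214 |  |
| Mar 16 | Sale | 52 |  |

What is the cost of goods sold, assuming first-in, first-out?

Mar 13, 370 sold [FIFO — oldest first]: 31 @ $24.70 + 139 @ $23.35 + 99 @ $22.90 + 101 @ $23.65 = $8,667.10
Mar 15, 214 sold [FIFO — oldest first]: 176 @ $23.65 + 38 @ $18.55 = $4,867.30
Mar 16, 52 sold [FIFO — oldest first]: 52 @ $18.55 = $964.60
Total COGS = $8,667.10 + $4,867.30 + $964.60 = $14,499.00
Ending inventory: 67 @ $18.55 + 117 @ $15.70 = $3,079.75
Check: goods available $17,578.75 = COGS $14,499.00 + ending $3,079.75

COGS = $14,499.00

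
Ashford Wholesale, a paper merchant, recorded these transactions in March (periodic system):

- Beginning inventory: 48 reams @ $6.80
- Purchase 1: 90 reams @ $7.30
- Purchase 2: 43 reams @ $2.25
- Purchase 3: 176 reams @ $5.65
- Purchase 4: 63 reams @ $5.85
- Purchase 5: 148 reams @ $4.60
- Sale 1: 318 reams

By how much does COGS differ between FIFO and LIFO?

$200.30

FIFO COGS: 48 @ $6.80 + 90 @ $7.30 + 43 @ $2.25 + 137 @ $5.65 = $1,854.20
LIFO COGS: 148 @ $4.60 + 63 @ $5.85 + 107 @ $5.65 = $1,653.90
Difference = |$1,854.20 − $1,653.90| = $200.30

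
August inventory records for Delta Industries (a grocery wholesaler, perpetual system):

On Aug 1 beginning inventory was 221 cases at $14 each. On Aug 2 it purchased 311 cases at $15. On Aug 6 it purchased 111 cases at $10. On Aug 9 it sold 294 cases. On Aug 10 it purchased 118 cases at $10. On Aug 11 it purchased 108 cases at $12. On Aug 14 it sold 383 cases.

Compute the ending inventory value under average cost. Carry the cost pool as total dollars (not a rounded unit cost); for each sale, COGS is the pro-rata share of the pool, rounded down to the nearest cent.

Ending inventory = $2,434.17

After Aug 1: 221 on hand, pool $3,094.00 (≈ $14.0000 each)
After Aug 2: 532 on hand, pool $7,759.00 (≈ $14.5846 each)
After Aug 6: 643 on hand, pool $8,869.00 (≈ $13.7932 each)
Aug 9, sell 294: 294/643 × $8,869.00 → $4,055.18
After Aug 10: 467 on hand, pool $5,993.82 (≈ $12.8347 each)
After Aug 11: 575 on hand, pool $7,289.82 (≈ $12.6779 each)
Aug 14, sell 383: 383/575 × $7,289.82 → $4,855.65
Total COGS = $4,055.18 + $4,855.65 = $8,910.83
Ending inventory (cost pool remaining) = $2,434.17
Check: goods available $11,345.00 = COGS $8,910.83 + ending $2,434.17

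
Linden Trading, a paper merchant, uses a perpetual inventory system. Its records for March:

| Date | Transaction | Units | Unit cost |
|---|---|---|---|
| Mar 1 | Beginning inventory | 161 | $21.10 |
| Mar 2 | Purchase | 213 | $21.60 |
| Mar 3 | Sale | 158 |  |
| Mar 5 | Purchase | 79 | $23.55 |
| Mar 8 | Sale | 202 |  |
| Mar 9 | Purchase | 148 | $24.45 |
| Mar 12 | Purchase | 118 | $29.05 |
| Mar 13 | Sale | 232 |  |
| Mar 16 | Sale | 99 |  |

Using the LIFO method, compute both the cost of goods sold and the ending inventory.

Mar 3, 158 sold [LIFO — newest first]: 158 @ $21.60 = $3,412.80
Mar 8, 202 sold [LIFO — newest first]: 79 @ $23.55 + 55 @ $21.60 + 68 @ $21.10 = $4,483.25
Mar 13, 232 sold [LIFO — newest first]: 118 @ $29.05 + 114 @ $24.45 = $6,215.20
Mar 16, 99 sold [LIFO — newest first]: 34 @ $24.45 + 65 @ $21.10 = $2,202.80
Total COGS = $3,412.80 + $4,483.25 + $6,215.20 + $2,202.80 = $16,314.05
Ending inventory: 28 @ $21.10 = $590.80
Check: goods available $16,904.85 = COGS $16,314.05 + ending $590.80

COGS = $16,314.05; ending inventory = $590.80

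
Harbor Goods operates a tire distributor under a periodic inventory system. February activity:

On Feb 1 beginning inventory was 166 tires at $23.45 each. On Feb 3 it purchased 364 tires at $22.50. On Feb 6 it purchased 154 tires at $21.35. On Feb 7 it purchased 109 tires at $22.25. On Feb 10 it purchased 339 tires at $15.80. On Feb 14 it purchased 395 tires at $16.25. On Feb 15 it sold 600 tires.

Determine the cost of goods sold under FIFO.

COGS = $13,577.20

Feb 15, 600 sold [FIFO — oldest first]: 166 @ $23.45 + 364 @ $22.50 + 70 @ $21.35 = $13,577.20
Ending inventory: 84 @ $21.35 + 109 @ $22.25 + 339 @ $15.80 + 395 @ $16.25 = $15,993.60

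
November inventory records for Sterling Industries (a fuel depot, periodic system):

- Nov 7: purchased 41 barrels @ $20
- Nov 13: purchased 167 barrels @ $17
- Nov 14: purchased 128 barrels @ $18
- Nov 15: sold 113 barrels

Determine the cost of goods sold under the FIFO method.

Nov 15, 113 sold [FIFO — oldest first]: 41 @ $20 + 72 @ $17 = $2,044
Ending inventory: 95 @ $17 + 128 @ $18 = $3,919

COGS = $2,044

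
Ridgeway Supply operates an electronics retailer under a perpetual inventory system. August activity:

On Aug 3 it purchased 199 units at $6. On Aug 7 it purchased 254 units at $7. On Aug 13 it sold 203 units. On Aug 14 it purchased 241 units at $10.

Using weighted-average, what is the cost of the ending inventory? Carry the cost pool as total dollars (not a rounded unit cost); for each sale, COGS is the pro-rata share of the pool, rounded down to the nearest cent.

Ending inventory = $4,050.18

After Aug 3: 199 on hand, pool $1,194.00 (≈ $6.0000 each)
After Aug 7: 453 on hand, pool $2,972.00 (≈ $6.5607 each)
Aug 13, sell 203: 203/453 × $2,972.00 → $1,331.82
After Aug 14: 491 on hand, pool $4,050.18 (≈ $8.2488 each)
Ending inventory (cost pool remaining) = $4,050.18
Check: goods available $5,382.00 = COGS $1,331.82 + ending $4,050.18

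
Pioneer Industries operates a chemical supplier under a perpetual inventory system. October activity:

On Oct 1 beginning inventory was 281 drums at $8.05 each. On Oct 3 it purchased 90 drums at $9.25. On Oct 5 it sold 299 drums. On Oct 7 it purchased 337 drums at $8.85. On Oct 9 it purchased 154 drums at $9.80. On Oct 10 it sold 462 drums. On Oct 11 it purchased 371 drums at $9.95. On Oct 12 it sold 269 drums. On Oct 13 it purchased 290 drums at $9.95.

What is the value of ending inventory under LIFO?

Ending inventory = $4,736.65

Oct 5, 299 sold [LIFO — newest first]: 90 @ $9.25 + 209 @ $8.05 = $2,514.95
Oct 10, 462 sold [LIFO — newest first]: 154 @ $9.80 + 308 @ $8.85 = $4,235.00
Oct 12, 269 sold [LIFO — newest first]: 269 @ $9.95 = $2,676.55
Total COGS = $2,514.95 + $4,235.00 + $2,676.55 = $9,426.50
Ending inventory: 72 @ $8.05 + 29 @ $8.85 + 102 @ $9.95 + 290 @ $9.95 = $4,736.65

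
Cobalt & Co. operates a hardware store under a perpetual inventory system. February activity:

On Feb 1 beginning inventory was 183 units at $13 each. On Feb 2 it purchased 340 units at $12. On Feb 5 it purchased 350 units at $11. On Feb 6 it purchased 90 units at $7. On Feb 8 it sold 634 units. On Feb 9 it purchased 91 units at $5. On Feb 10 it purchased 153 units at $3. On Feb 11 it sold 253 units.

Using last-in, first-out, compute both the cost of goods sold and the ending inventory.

Feb 8, 634 sold [LIFO — newest first]: 90 @ $7 + 350 @ $11 + 194 @ $12 = $6,808
Feb 11, 253 sold [LIFO — newest first]: 153 @ $3 + 91 @ $5 + 9 @ $12 = $1,022
Total COGS = $6,808 + $1,022 = $7,830
Ending inventory: 183 @ $13 + 137 @ $12 = $4,023

COGS = $7,830; ending inventory = $4,023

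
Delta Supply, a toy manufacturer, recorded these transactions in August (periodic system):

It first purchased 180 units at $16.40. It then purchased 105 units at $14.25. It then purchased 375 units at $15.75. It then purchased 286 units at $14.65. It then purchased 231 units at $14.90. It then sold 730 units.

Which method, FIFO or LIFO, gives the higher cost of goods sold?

FIFO

FIFO COGS: 180 @ $16.40 + 105 @ $14.25 + 375 @ $15.75 + 70 @ $14.65 = $11,380.00
LIFO COGS: 231 @ $14.90 + 286 @ $14.65 + 213 @ $15.75 = $10,986.55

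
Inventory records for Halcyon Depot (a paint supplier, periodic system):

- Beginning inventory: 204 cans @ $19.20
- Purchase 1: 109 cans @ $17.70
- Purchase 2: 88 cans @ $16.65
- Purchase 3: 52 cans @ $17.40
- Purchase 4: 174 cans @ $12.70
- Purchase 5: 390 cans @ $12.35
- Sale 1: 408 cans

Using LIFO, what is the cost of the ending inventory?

Ending inventory = $10,197.30

Sale 1 (408) [LIFO — newest first]: 390 @ $12.35 + 18 @ $12.70 = $5,045.10
Ending inventory: 204 @ $19.20 + 109 @ $17.70 + 88 @ $16.65 + 52 @ $17.40 + 156 @ $12.70 = $10,197.30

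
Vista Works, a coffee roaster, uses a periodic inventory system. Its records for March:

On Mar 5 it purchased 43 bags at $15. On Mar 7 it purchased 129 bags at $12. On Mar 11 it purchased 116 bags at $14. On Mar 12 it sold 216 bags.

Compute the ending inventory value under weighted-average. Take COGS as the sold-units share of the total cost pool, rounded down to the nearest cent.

Ending inventory = $954.25

Mar 12, sell 216: 216/288 × $3,817.00 → $2,862.75
Ending inventory (cost pool remaining) = $954.25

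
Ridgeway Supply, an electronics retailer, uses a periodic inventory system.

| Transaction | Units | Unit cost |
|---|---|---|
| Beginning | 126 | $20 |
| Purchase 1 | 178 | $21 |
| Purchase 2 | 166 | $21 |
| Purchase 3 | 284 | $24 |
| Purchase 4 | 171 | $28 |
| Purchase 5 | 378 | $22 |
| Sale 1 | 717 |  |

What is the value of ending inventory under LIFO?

Ending inventory = $12,528

Sale 1 (717) [LIFO — newest first]: 378 @ $22 + 171 @ $28 + 168 @ $24 = $17,136
Ending inventory: 126 @ $20 + 178 @ $21 + 166 @ $21 + 116 @ $24 = $12,528
Check: goods available $29,664 = COGS $17,136 + ending $12,528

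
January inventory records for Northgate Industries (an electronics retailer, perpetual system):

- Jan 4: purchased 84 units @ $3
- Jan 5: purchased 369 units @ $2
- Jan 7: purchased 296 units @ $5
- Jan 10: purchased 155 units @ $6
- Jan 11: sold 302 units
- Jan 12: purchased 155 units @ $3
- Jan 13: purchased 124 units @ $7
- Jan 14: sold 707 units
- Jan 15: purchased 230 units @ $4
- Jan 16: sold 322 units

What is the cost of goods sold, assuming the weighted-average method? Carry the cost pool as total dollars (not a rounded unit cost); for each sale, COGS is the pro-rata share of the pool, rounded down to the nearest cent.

After Jan 4: 84 on hand, pool $252.00 (≈ $3.0000 each)
After Jan 5: 453 on hand, pool $990.00 (≈ $2.1854 each)
After Jan 7: 749 on hand, pool $2,470.00 (≈ $3.2977 each)
After Jan 10: 904 on hand, pool $3,400.00 (≈ $3.7611 each)
Jan 11, sell 302: 302/904 × $3,400.00 → $1,135.84
After Jan 12: 757 on hand, pool $2,729.16 (≈ $3.6052 each)
After Jan 13: 881 on hand, pool $3,597.16 (≈ $4.0830 each)
Jan 14, sell 707: 707/881 × $3,597.16 → $2,886.71
After Jan 15: 404 on hand, pool $1,630.45 (≈ $4.0358 each)
Jan 16, sell 322: 322/404 × $1,630.45 → $1,299.51
Total COGS = $1,135.84 + $2,886.71 + $1,299.51 = $5,322.06
Ending inventory (cost pool remaining) = $330.94

COGS = $5,322.06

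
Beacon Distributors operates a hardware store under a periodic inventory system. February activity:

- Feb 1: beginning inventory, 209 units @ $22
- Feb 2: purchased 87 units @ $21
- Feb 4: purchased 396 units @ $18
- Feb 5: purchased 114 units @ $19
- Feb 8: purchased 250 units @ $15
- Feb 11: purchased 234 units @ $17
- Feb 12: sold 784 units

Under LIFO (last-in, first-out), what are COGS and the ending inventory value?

COGS = $13,242; ending inventory = $10,205

Feb 12, 784 sold [LIFO — newest first]: 234 @ $17 + 250 @ $15 + 114 @ $19 + 186 @ $18 = $13,242
Ending inventory: 209 @ $22 + 87 @ $21 + 210 @ $18 = $10,205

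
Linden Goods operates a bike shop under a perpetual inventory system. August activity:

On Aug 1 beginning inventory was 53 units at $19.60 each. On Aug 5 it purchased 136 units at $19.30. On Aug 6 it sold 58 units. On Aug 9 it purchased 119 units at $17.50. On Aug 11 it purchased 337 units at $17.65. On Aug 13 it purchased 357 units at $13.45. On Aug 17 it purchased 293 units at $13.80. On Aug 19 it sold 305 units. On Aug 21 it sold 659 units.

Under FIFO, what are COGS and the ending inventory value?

Aug 6, 58 sold [FIFO — oldest first]: 53 @ $19.60 + 5 @ $19.30 = $1,135.30
Aug 19, 305 sold [FIFO — oldest first]: 131 @ $19.30 + 119 @ $17.50 + 55 @ $17.65 = $5,581.55
Aug 21, 659 sold [FIFO — oldest first]: 282 @ $17.65 + 357 @ $13.45 + 20 @ $13.80 = $10,054.95
Total COGS = $1,135.30 + $5,581.55 + $10,054.95 = $16,771.80
Ending inventory: 273 @ $13.80 = $3,767.40

COGS = $16,771.80; ending inventory = $3,767.40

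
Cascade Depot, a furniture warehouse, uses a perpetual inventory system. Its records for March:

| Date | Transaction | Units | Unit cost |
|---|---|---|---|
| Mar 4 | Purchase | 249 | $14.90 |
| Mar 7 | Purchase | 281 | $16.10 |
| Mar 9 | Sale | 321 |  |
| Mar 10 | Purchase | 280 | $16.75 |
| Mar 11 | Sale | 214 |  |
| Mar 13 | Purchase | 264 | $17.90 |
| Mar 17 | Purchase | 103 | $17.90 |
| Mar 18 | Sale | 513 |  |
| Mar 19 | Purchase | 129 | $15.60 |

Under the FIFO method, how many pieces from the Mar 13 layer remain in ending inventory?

Mar 9, 321 sold [FIFO — oldest first]: 249 @ $14.90 + 72 @ $16.10 = $4,869.30
Mar 11, 214 sold [FIFO — oldest first]: 209 @ $16.10 + 5 @ $16.75 = $3,448.65
Mar 18, 513 sold [FIFO — oldest first]: 275 @ $16.75 + 238 @ $17.90 = $8,866.45
Total COGS = $4,869.30 + $3,448.65 + $8,866.45 = $17,184.40
Ending inventory: 26 @ $17.90 + 103 @ $17.90 + 129 @ $15.60 = $4,321.50
Check: goods available $21,505.90 = COGS $17,184.40 + ending $4,321.50

26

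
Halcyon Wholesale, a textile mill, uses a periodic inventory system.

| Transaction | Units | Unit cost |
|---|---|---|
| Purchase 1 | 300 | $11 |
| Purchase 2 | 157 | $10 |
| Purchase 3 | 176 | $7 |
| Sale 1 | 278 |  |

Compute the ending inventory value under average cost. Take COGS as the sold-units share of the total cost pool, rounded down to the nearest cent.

Ending inventory = $3,422.14

Sale 1, sell 278: 278/633 × $6,102.00 → $2,679.86
Ending inventory (cost pool remaining) = $3,422.14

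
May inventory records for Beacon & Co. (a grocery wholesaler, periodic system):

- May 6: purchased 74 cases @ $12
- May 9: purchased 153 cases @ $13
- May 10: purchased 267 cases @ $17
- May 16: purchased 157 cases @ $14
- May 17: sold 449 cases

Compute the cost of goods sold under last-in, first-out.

May 17, 449 sold [LIFO — newest first]: 157 @ $14 + 267 @ $17 + 25 @ $13 = $7,062
Ending inventory: 74 @ $12 + 128 @ $13 = $2,552
Check: goods available $9,614 = COGS $7,062 + ending $2,552

COGS = $7,062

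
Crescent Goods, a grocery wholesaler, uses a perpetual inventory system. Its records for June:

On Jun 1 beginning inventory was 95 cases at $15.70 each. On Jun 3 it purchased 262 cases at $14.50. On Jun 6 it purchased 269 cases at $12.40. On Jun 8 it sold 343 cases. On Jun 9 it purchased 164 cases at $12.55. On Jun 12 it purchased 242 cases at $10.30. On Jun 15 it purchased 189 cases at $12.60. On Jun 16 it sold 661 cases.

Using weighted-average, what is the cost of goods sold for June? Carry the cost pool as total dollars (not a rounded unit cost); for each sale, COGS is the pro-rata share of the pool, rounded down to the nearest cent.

COGS = $12,881.17

After Jun 1: 95 on hand, pool $1,491.50 (≈ $15.7000 each)
After Jun 3: 357 on hand, pool $5,290.50 (≈ $14.8193 each)
After Jun 6: 626 on hand, pool $8,626.10 (≈ $13.7797 each)
Jun 8, sell 343: 343/626 × $8,626.10 → $4,726.44
After Jun 9: 447 on hand, pool $5,957.86 (≈ $13.3285 each)
After Jun 12: 689 on hand, pool $8,450.46 (≈ $12.2648 each)
After Jun 15: 878 on hand, pool $10,831.86 (≈ $12.3370 each)
Jun 16, sell 661: 661/878 × $10,831.86 → $8,154.73
Total COGS = $4,726.44 + $8,154.73 = $12,881.17
Ending inventory (cost pool remaining) = $2,677.13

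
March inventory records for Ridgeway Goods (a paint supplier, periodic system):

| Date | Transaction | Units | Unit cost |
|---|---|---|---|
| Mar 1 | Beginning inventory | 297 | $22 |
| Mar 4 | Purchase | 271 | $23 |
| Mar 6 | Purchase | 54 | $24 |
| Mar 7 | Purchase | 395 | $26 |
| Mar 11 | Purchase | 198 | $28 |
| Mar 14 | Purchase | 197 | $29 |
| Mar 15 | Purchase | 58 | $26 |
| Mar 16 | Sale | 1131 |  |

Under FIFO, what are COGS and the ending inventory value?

COGS = $27,525; ending inventory = $9,573

Mar 16, 1131 sold [FIFO — oldest first]: 297 @ $22 + 271 @ $23 + 54 @ $24 + 395 @ $26 + 114 @ $28 = $27,525
Ending inventory: 84 @ $28 + 197 @ $29 + 58 @ $26 = $9,573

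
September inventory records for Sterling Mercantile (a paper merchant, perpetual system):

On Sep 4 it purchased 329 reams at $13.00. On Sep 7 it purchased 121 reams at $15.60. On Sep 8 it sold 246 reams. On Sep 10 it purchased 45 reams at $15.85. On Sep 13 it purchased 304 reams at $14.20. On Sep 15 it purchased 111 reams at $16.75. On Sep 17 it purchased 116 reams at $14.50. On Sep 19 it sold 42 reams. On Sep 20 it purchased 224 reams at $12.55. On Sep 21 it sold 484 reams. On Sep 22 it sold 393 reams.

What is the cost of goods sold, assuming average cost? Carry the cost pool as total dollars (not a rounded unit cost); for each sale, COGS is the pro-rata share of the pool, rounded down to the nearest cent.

After Sep 4: 329 on hand, pool $4,277.00 (≈ $13.0000 each)
After Sep 7: 450 on hand, pool $6,164.60 (≈ $13.6991 each)
Sep 8, sell 246: 246/450 × $6,164.60 → $3,369.98
After Sep 10: 249 on hand, pool $3,507.87 (≈ $14.0878 each)
After Sep 13: 553 on hand, pool $7,824.67 (≈ $14.1495 each)
After Sep 15: 664 on hand, pool $9,683.92 (≈ $14.5842 each)
After Sep 17: 780 on hand, pool $11,365.92 (≈ $14.5717 each)
Sep 19, sell 42: 42/780 × $11,365.92 → $612.01
After Sep 20: 962 on hand, pool $13,565.11 (≈ $14.1009 each)
Sep 21, sell 484: 484/962 × $13,565.11 → $6,824.85
Sep 22, sell 393: 393/478 × $6,740.26 → $5,541.67
Total COGS = $3,369.98 + $612.01 + $6,824.85 + $5,541.67 = $16,348.51
Ending inventory (cost pool remaining) = $1,198.59

COGS = $16,348.51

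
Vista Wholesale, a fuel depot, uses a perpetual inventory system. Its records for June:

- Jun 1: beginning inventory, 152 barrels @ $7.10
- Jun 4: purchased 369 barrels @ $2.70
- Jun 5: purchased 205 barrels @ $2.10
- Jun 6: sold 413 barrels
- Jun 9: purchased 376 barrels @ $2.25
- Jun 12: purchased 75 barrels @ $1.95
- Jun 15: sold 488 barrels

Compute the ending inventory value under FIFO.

Ending inventory = $598.50

Jun 6, 413 sold [FIFO — oldest first]: 152 @ $7.10 + 261 @ $2.70 = $1,783.90
Jun 15, 488 sold [FIFO — oldest first]: 108 @ $2.70 + 205 @ $2.10 + 175 @ $2.25 = $1,115.85
Total COGS = $1,783.90 + $1,115.85 = $2,899.75
Ending inventory: 201 @ $2.25 + 75 @ $1.95 = $598.50
Check: goods available $3,498.25 = COGS $2,899.75 + ending $598.50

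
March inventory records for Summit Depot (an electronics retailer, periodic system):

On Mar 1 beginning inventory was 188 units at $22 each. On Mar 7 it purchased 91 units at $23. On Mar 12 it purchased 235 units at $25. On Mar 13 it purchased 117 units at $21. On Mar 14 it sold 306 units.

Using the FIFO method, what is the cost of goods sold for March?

Mar 14, 306 sold [FIFO — oldest first]: 188 @ $22 + 91 @ $23 + 27 @ $25 = $6,904
Ending inventory: 208 @ $25 + 117 @ $21 = $7,657

COGS = $6,904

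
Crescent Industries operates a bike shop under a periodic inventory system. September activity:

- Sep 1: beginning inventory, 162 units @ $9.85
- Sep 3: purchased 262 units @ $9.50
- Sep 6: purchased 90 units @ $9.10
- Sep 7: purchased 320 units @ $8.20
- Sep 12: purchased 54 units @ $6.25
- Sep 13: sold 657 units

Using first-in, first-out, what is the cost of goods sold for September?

Sep 13, 657 sold [FIFO — oldest first]: 162 @ $9.85 + 262 @ $9.50 + 90 @ $9.10 + 143 @ $8.20 = $6,076.30
Ending inventory: 177 @ $8.20 + 54 @ $6.25 = $1,788.90
Check: goods available $7,865.20 = COGS $6,076.30 + ending $1,788.90

COGS = $6,076.30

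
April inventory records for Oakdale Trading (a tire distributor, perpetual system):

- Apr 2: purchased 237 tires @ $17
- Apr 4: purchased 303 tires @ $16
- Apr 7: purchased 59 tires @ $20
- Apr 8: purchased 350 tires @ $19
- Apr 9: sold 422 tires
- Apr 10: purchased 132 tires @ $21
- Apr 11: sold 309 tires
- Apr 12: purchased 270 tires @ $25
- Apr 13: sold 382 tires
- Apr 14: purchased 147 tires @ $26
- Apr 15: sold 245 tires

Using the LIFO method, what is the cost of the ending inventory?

Apr 9, 422 sold [LIFO — newest first]: 350 @ $19 + 59 @ $20 + 13 @ $16 = $8,038
Apr 11, 309 sold [LIFO — newest first]: 132 @ $21 + 177 @ $16 = $5,604
Apr 13, 382 sold [LIFO — newest first]: 270 @ $25 + 112 @ $16 = $8,542
Apr 15, 245 sold [LIFO — newest first]: 147 @ $26 + 1 @ $16 + 97 @ $17 = $5,487
Total COGS = $8,038 + $5,604 + $8,542 + $5,487 = $27,671
Ending inventory: 140 @ $17 = $2,380
Check: goods available $30,051 = COGS $27,671 + ending $2,380

Ending inventory = $2,380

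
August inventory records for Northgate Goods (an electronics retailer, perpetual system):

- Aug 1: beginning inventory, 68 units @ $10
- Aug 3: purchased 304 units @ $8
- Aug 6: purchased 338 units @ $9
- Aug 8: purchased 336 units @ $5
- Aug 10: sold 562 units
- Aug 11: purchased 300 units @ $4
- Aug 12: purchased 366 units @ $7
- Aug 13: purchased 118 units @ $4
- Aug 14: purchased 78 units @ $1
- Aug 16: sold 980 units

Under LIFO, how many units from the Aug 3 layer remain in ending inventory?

Aug 10, 562 sold [LIFO — newest first]: 336 @ $5 + 226 @ $9 = $3,714
Aug 16, 980 sold [LIFO — newest first]: 78 @ $1 + 118 @ $4 + 366 @ $7 + 300 @ $4 + 112 @ $9 + 6 @ $8 = $5,368
Total COGS = $3,714 + $5,368 = $9,082
Ending inventory: 68 @ $10 + 298 @ $8 = $3,064

298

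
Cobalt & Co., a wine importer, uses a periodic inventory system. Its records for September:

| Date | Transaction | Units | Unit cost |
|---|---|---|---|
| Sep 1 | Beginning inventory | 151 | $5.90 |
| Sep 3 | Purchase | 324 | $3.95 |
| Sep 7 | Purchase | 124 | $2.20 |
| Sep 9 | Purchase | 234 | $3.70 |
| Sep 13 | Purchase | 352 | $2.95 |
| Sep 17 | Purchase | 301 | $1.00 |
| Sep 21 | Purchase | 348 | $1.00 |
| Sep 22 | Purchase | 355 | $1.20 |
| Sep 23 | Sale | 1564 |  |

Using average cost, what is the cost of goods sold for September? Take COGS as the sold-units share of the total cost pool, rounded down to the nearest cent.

COGS = $3,874.41

Sep 23, sell 1564: 1564/2189 × $5,422.70 → $3,874.41
Ending inventory (cost pool remaining) = $1,548.29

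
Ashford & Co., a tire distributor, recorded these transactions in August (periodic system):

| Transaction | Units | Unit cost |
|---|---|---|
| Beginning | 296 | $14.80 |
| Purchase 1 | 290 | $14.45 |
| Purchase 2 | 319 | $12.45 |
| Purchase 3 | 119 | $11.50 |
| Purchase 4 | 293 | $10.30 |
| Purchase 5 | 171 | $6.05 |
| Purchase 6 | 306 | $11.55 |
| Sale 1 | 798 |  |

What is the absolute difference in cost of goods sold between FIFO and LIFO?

$3,301.95

FIFO COGS: 296 @ $14.80 + 290 @ $14.45 + 212 @ $12.45 = $11,210.70
LIFO COGS: 306 @ $11.55 + 171 @ $6.05 + 293 @ $10.30 + 28 @ $11.50 = $7,908.75
Difference = |$11,210.70 − $7,908.75| = $3,301.95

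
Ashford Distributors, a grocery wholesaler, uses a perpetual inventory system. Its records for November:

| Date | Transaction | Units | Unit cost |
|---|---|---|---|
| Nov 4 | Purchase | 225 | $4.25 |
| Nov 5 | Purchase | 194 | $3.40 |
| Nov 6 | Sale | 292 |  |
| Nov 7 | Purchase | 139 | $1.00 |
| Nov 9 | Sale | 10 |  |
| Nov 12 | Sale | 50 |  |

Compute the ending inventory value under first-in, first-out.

Ending inventory = $366.80

Nov 6, 292 sold [FIFO — oldest first]: 225 @ $4.25 + 67 @ $3.40 = $1,184.05
Nov 9, 10 sold [FIFO — oldest first]: 10 @ $3.40 = $34.00
Nov 12, 50 sold [FIFO — oldest first]: 50 @ $3.40 = $170.00
Total COGS = $1,184.05 + $34.00 + $170.00 = $1,388.05
Ending inventory: 67 @ $3.40 + 139 @ $1.00 = $366.80
Check: goods available $1,754.85 = COGS $1,388.05 + ending $366.80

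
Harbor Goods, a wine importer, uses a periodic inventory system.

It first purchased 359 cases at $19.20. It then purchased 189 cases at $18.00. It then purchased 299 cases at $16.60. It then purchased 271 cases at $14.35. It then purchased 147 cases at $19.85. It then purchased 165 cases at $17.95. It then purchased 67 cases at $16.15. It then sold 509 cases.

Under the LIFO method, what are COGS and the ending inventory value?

Sale 1 (509) [LIFO — newest first]: 67 @ $16.15 + 165 @ $17.95 + 147 @ $19.85 + 130 @ $14.35 = $8,827.25
Ending inventory: 359 @ $19.20 + 189 @ $18.00 + 299 @ $16.60 + 141 @ $14.35 = $17,281.55

COGS = $8,827.25; ending inventory = $17,281.55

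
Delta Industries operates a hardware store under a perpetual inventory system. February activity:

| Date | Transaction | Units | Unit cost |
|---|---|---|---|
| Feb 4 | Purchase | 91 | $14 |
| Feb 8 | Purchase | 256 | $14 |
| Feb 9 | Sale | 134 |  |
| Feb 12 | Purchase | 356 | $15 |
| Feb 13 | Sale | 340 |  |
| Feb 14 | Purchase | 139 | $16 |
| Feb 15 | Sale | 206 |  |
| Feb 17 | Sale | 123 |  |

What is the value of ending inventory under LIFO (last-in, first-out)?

Ending inventory = $546

Feb 9, 134 sold [LIFO — newest first]: 134 @ $14 = $1,876
Feb 13, 340 sold [LIFO — newest first]: 340 @ $15 = $5,100
Feb 15, 206 sold [LIFO — newest first]: 139 @ $16 + 16 @ $15 + 51 @ $14 = $3,178
Feb 17, 123 sold [LIFO — newest first]: 71 @ $14 + 52 @ $14 = $1,722
Total COGS = $1,876 + $5,100 + $3,178 + $1,722 = $11,876
Ending inventory: 39 @ $14 = $546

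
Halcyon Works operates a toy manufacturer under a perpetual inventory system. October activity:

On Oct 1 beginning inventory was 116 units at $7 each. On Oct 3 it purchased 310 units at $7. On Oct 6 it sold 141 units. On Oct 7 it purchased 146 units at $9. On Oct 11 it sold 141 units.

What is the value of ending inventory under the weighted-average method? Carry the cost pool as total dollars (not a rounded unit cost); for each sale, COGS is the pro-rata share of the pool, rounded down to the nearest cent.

Ending inventory = $2,226.48

After Oct 1: 116 on hand, pool $812.00 (≈ $7.0000 each)
After Oct 3: 426 on hand, pool $2,982.00 (≈ $7.0000 each)
Oct 6, sell 141: 141/426 × $2,982.00 → $987.00
After Oct 7: 431 on hand, pool $3,309.00 (≈ $7.6775 each)
Oct 11, sell 141: 141/431 × $3,309.00 → $1,082.52
Total COGS = $987.00 + $1,082.52 = $2,069.52
Ending inventory (cost pool remaining) = $2,226.48
Check: goods available $4,296.00 = COGS $2,069.52 + ending $2,226.48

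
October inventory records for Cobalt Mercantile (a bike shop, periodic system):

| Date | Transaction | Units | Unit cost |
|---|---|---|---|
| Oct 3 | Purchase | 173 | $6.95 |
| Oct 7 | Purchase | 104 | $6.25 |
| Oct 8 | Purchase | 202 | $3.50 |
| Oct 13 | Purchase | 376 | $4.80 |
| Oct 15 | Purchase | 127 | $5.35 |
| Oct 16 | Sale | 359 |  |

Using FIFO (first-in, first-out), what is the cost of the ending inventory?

Ending inventory = $2,904.25

Oct 16, 359 sold [FIFO — oldest first]: 173 @ $6.95 + 104 @ $6.25 + 82 @ $3.50 = $2,139.35
Ending inventory: 120 @ $3.50 + 376 @ $4.80 + 127 @ $5.35 = $2,904.25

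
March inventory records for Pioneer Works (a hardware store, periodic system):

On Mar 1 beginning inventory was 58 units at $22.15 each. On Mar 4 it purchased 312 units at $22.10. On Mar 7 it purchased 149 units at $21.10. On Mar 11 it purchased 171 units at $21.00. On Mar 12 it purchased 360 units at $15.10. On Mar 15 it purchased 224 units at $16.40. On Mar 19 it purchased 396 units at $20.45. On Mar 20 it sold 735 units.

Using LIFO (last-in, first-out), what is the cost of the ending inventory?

Mar 20, 735 sold [LIFO — newest first]: 396 @ $20.45 + 224 @ $16.40 + 115 @ $15.10 = $13,508.30
Ending inventory: 58 @ $22.15 + 312 @ $22.10 + 149 @ $21.10 + 171 @ $21.00 + 245 @ $15.10 = $18,614.30
Check: goods available $32,122.60 = COGS $13,508.30 + ending $18,614.30

Ending inventory = $18,614.30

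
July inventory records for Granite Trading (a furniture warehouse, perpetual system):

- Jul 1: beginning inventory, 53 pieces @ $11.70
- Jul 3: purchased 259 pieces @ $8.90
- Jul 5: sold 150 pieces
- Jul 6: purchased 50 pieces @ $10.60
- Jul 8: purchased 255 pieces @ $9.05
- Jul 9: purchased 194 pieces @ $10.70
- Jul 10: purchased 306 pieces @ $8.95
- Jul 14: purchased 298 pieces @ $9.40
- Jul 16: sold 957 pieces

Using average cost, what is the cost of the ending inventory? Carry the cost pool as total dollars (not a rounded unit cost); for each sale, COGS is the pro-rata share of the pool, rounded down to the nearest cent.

After Jul 1: 53 on hand, pool $620.10 (≈ $11.7000 each)
After Jul 3: 312 on hand, pool $2,925.20 (≈ $9.3756 each)
Jul 5, sell 150: 150/312 × $2,925.20 → $1,406.34
After Jul 6: 212 on hand, pool $2,048.86 (≈ $9.6644 each)
After Jul 8: 467 on hand, pool $4,356.61 (≈ $9.3289 each)
After Jul 9: 661 on hand, pool $6,432.41 (≈ $9.7313 each)
After Jul 10: 967 on hand, pool $9,171.11 (≈ $9.4841 each)
After Jul 14: 1265 on hand, pool $11,972.31 (≈ $9.4643 each)
Jul 16, sell 957: 957/1265 × $11,972.31 → $9,057.31
Total COGS = $1,406.34 + $9,057.31 = $10,463.65
Ending inventory (cost pool remaining) = $2,915.00

Ending inventory = $2,915.00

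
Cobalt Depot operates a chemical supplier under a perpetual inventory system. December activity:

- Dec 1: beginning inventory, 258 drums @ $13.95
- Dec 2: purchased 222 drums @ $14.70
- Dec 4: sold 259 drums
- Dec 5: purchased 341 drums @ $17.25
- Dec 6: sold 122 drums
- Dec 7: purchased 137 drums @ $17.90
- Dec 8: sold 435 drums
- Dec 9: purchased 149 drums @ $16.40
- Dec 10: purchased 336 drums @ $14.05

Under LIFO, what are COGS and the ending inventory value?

COGS = $13,216.15; ending inventory = $9,145.30

Dec 4, 259 sold [LIFO — newest first]: 222 @ $14.70 + 37 @ $13.95 = $3,779.55
Dec 6, 122 sold [LIFO — newest first]: 122 @ $17.25 = $2,104.50
Dec 8, 435 sold [LIFO — newest first]: 137 @ $17.90 + 219 @ $17.25 + 79 @ $13.95 = $7,332.10
Total COGS = $3,779.55 + $2,104.50 + $7,332.10 = $13,216.15
Ending inventory: 142 @ $13.95 + 149 @ $16.40 + 336 @ $14.05 = $9,145.30
Check: goods available $22,361.45 = COGS $13,216.15 + ending $9,145.30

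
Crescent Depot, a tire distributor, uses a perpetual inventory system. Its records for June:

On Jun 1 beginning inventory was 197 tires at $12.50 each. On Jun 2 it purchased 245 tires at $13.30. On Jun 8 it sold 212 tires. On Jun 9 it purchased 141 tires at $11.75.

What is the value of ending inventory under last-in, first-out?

Jun 8, 212 sold [LIFO — newest first]: 212 @ $13.30 = $2,819.60
Ending inventory: 197 @ $12.50 + 33 @ $13.30 + 141 @ $11.75 = $4,558.15
Check: goods available $7,377.75 = COGS $2,819.60 + ending $4,558.15

Ending inventory = $4,558.15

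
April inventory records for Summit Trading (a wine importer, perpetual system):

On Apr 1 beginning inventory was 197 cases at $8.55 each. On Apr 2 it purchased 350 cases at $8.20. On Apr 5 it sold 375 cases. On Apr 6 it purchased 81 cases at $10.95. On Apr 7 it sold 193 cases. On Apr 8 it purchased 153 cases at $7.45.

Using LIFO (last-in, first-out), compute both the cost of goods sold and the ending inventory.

COGS = $4,928.30; ending inventory = $1,652.85

Apr 5, 375 sold [LIFO — newest first]: 350 @ $8.20 + 25 @ $8.55 = $3,083.75
Apr 7, 193 sold [LIFO — newest first]: 81 @ $10.95 + 112 @ $8.55 = $1,844.55
Total COGS = $3,083.75 + $1,844.55 = $4,928.30
Ending inventory: 60 @ $8.55 + 153 @ $7.45 = $1,652.85
Check: goods available $6,581.15 = COGS $4,928.30 + ending $1,652.85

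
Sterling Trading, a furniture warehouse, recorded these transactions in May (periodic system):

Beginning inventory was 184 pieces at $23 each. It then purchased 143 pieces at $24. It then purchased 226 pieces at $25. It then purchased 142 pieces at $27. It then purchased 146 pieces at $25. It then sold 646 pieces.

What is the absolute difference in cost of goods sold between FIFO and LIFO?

$477

FIFO COGS: 184 @ $23 + 143 @ $24 + 226 @ $25 + 93 @ $27 = $15,825
LIFO COGS: 146 @ $25 + 142 @ $27 + 226 @ $25 + 132 @ $24 = $16,302
Difference = |$15,825 − $16,302| = $477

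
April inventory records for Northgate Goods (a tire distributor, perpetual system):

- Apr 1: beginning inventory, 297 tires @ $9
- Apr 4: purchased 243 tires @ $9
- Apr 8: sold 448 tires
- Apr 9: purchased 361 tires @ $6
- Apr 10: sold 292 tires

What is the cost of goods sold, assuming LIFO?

COGS = $5,784

Apr 8, 448 sold [LIFO — newest first]: 243 @ $9 + 205 @ $9 = $4,032
Apr 10, 292 sold [LIFO — newest first]: 292 @ $6 = $1,752
Total COGS = $4,032 + $1,752 = $5,784
Ending inventory: 92 @ $9 + 69 @ $6 = $1,242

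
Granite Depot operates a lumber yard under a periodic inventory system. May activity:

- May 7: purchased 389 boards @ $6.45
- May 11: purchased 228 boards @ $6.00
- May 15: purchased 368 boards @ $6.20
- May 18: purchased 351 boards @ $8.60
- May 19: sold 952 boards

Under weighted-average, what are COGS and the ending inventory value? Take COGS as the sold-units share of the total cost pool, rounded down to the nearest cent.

COGS = $6,539.47; ending inventory = $2,637.78

May 19, sell 952: 952/1336 × $9,177.25 → $6,539.47
Ending inventory (cost pool remaining) = $2,637.78
Check: goods available $9,177.25 = COGS $6,539.47 + ending $2,637.78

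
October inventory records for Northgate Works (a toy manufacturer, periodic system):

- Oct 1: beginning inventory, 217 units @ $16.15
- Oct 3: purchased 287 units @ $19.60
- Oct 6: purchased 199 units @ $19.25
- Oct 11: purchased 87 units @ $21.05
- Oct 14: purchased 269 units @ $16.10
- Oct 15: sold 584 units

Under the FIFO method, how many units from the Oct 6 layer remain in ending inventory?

Oct 15, 584 sold [FIFO — oldest first]: 217 @ $16.15 + 287 @ $19.60 + 80 @ $19.25 = $10,669.75
Ending inventory: 119 @ $19.25 + 87 @ $21.05 + 269 @ $16.10 = $8,453.00

119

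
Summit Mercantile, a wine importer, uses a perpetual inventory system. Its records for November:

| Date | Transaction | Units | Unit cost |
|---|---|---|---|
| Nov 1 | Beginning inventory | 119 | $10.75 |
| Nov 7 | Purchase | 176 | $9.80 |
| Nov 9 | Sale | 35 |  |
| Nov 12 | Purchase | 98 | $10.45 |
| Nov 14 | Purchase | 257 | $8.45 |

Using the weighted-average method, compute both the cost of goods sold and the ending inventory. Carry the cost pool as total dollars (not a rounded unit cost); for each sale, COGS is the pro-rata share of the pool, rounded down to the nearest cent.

After Nov 1: 119 on hand, pool $1,279.25 (≈ $10.7500 each)
After Nov 7: 295 on hand, pool $3,004.05 (≈ $10.1832 each)
Nov 9, sell 35: 35/295 × $3,004.05 → $356.41
After Nov 12: 358 on hand, pool $3,671.74 (≈ $10.2563 each)
After Nov 14: 615 on hand, pool $5,843.39 (≈ $9.5014 each)
Ending inventory (cost pool remaining) = $5,843.39

COGS = $356.41; ending inventory = $5,843.39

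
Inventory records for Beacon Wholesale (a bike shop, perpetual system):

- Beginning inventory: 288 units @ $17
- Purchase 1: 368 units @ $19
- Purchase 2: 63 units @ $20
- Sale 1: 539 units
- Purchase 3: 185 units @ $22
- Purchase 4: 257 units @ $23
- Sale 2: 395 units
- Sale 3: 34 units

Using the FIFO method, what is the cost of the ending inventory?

Ending inventory = $4,439

Sale 1 (539) [FIFO — oldest first]: 288 @ $17 + 251 @ $19 = $9,665
Sale 2 (395) [FIFO — oldest first]: 117 @ $19 + 63 @ $20 + 185 @ $22 + 30 @ $23 = $8,243
Sale 3 (34) [FIFO — oldest first]: 34 @ $23 = $782
Total COGS = $9,665 + $8,243 + $782 = $18,690
Ending inventory: 193 @ $23 = $4,439
Check: goods available $23,129 = COGS $18,690 + ending $4,439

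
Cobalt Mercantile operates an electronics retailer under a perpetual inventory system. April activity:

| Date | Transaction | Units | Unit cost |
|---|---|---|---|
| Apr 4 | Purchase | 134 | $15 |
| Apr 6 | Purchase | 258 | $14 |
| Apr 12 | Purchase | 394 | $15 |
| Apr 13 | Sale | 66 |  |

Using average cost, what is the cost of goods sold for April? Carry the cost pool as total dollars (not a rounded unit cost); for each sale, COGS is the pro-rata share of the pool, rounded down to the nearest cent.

COGS = $968.33

After Apr 4: 134 on hand, pool $2,010.00 (≈ $15.0000 each)
After Apr 6: 392 on hand, pool $5,622.00 (≈ $14.3418 each)
After Apr 12: 786 on hand, pool $11,532.00 (≈ $14.6718 each)
Apr 13, sell 66: 66/786 × $11,532.00 → $968.33
Ending inventory (cost pool remaining) = $10,563.67
Check: goods available $11,532.00 = COGS $968.33 + ending $10,563.67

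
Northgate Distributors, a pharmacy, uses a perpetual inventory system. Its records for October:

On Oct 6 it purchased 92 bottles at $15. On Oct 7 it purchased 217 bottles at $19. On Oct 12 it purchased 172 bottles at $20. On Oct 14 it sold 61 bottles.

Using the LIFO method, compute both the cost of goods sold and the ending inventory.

Oct 14, 61 sold [LIFO — newest first]: 61 @ $20 = $1,220
Ending inventory: 92 @ $15 + 217 @ $19 + 111 @ $20 = $7,723

COGS = $1,220; ending inventory = $7,723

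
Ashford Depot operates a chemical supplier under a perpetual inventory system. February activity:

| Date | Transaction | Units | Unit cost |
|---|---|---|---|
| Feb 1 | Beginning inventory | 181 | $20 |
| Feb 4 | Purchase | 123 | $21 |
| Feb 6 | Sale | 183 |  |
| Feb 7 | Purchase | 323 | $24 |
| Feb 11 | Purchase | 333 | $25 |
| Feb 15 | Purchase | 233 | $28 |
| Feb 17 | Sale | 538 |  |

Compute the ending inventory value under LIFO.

Feb 6, 183 sold [LIFO — newest first]: 123 @ $21 + 60 @ $20 = $3,783
Feb 17, 538 sold [LIFO — newest first]: 233 @ $28 + 305 @ $25 = $14,149
Total COGS = $3,783 + $14,149 = $17,932
Ending inventory: 121 @ $20 + 323 @ $24 + 28 @ $25 = $10,872

Ending inventory = $10,872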